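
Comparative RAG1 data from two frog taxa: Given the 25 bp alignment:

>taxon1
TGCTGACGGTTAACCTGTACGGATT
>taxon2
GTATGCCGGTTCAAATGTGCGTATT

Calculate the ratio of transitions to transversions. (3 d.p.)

0.125

Transitions are A↔G and C↔T; transversions are all other mismatches.
Transitions: 1. Transversions: 8.
R = 1/8 = 0.125.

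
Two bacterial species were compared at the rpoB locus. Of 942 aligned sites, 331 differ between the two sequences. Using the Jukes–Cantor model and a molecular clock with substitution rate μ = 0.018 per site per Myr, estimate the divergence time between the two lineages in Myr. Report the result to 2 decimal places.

13.17

p = 331/942 ≈ 0.35138.
d = −(3/4) ln(1 − 4p/3) = −0.75 ln(1 − 0.468507) = −0.75 ln(0.531493)
  = −0.75 × (-0.632065) = 0.474049 substitutions/site.
Under a molecular clock d = 2μt, so t = d/(2μ) = 0.474049 / (2 × 0.018) = 13.17 Myr.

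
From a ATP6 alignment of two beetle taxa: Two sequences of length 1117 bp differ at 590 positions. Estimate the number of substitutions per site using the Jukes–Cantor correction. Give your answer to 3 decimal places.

p = 590/1117 ≈ 0.528201.
d = −(3/4) ln(1 − 4p/3) = −0.75 ln(1 − 0.704268) = −0.75 ln(0.295732)
  = −0.75 × (-1.218302) = 0.913727 substitutions/site.

0.914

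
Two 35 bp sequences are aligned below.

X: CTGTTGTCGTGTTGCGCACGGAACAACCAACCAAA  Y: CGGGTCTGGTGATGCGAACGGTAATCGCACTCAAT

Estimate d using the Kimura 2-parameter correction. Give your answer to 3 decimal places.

Of 35 sites, 1 differences are transitions and 13 are transversions, so P = 1/35 ≈ 0.028571 and Q = 13/35 ≈ 0.371429.
Under the Kimura two-parameter model, d = −½ ln(1 − 2P − Q) − ¼ ln(1 − 2Q).
1 − 2P − Q = 0.571429, giving −½ ln(0.571429) = 0.279808.
1 − 2Q = 0.257142, giving −¼ ln(0.257142) = 0.339532.
d = 0.279808 + 0.339532 = 0.619340.

0.619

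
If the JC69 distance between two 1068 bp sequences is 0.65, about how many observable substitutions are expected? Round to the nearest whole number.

464

Invert JC69: p = (3/4)(1 − e^(−4d/3)) = 0.75 × (1 − e^(-0.866667)) = 0.75 × (1 − 0.420350) = 0.434738.
Expected differing sites = pL ≈ 0.434738 × 1068 = 464.300184 ≈ 464.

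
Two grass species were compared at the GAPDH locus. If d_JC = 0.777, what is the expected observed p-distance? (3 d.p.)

0.484

p = (3/4)(1 − e^(−4d/3)) = 0.75 × (1 − e^(-1.036)) = 0.75 × (1 − 0.354871) = 0.483847.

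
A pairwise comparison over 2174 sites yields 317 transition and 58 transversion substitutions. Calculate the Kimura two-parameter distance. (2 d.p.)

P = 317/2174 ≈ 0.145814 and Q = 58/2174 ≈ 0.026679.
Under the Kimura two-parameter model, d = −½ ln(1 − 2P − Q) − ¼ ln(1 − 2Q).
1 − 2P − Q = 0.681693, giving −½ ln(0.681693) = 0.191588.
1 − 2Q = 0.946642, giving −¼ ln(0.946642) = 0.013709.
d = 0.191588 + 0.013709 = 0.205297.

0.21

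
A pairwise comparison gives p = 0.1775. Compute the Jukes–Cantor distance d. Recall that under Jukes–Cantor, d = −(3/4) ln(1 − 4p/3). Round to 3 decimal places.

0.203

d = −(3/4) ln(1 − 4p/3) = −0.75 ln(1 − 0.236667) = −0.75 ln(0.763333)
  = −0.75 × (-0.270061) = 0.202546 substitutions/site.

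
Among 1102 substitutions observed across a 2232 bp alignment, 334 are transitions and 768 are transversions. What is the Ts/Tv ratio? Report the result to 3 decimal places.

R = 334/768 = 0.434895… ≈ 0.435 (to 3 d.p.).

0.435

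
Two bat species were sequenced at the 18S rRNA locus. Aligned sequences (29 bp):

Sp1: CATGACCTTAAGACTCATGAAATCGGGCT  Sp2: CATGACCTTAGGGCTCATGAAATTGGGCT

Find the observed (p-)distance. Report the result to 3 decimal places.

0.103

The sequences differ at 3 of 29 positions (sites 11, 13, 24).
p = 3/29 = 0.103448… ≈ 0.103 (to 3 d.p.).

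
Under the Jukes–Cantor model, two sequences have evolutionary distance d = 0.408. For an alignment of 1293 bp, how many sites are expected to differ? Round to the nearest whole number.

407

Invert JC69: p = (3/4)(1 − e^(−4d/3)) = 0.75 × (1 − e^(-0.544)) = 0.75 × (1 − 0.580422) = 0.314684.
Expected differing sites = pL ≈ 0.314684 × 1293 = 406.886412 ≈ 407.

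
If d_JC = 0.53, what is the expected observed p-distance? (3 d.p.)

p = (3/4)(1 − e^(−4d/3)) = 0.75 × (1 − e^(-0.706667)) = 0.75 × (1 − 0.493286) = 0.380036.

0.380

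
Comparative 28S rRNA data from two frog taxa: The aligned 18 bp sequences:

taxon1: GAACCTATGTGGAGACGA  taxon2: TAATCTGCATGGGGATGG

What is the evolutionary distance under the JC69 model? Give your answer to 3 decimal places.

0.673

The sequences differ at 8 of 18 sites (1, 4, 7, 8, 9, 13, 16, 18), so p = 8/18 ≈ 0.444444.
d = −(3/4) ln(1 − 4p/3) = −0.75 ln(1 − 0.592592) = −0.75 ln(0.407408)
  = −0.75 × (-0.897940) = 0.673455 substitutions/site.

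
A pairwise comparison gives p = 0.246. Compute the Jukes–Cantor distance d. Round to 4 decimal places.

d = −(3/4) ln(1 − 4p/3) = −0.75 ln(1 − 0.328) = −0.75 ln(0.672)
  = −0.75 × (-0.397497) = 0.298123 substitutions/site.

0.2981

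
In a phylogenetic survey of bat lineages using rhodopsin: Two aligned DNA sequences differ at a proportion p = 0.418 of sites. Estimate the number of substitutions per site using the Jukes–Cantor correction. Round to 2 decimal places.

0.61

d = −(3/4) ln(1 − 4p/3) = −0.75 ln(1 − 0.557333) = −0.75 ln(0.442667)
  = −0.75 × (-0.814937) = 0.611203 substitutions/site.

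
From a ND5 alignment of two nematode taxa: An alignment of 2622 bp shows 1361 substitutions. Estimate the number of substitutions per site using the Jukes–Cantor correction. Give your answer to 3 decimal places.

p = 1361/2622 ≈ 0.519069.
d = −(3/4) ln(1 − 4p/3) = −0.75 ln(1 − 0.692092) = −0.75 ln(0.307908)
  = −0.75 × (-1.177954) = 0.883466 substitutions/site.

0.883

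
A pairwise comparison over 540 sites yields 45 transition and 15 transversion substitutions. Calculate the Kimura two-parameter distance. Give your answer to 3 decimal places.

0.122

P = 45/540 ≈ 0.083333 and Q = 15/540 ≈ 0.027778.
Under the Kimura two-parameter model, d = −½ ln(1 − 2P − Q) − ¼ ln(1 − 2Q).
1 − 2P − Q = 0.805556, giving −½ ln(0.805556) = 0.108111.
1 − 2Q = 0.944444, giving −¼ ln(0.944444) = 0.014290.
d = 0.108111 + 0.014290 = 0.122401.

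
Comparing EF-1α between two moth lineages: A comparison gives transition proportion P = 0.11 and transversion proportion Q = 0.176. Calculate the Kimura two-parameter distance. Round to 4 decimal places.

0.3606

Under the Kimura two-parameter model, d = −½ ln(1 − 2P − Q) − ¼ ln(1 − 2Q).
1 − 2P − Q = 0.604, giving −½ ln(0.604) = 0.252091.
1 − 2Q = 0.648, giving −¼ ln(0.648) = 0.108466.
d = 0.252091 + 0.108466 = 0.360557.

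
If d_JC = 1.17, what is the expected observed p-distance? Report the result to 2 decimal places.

0.59

p = (3/4)(1 − e^(−4d/3)) = 0.75 × (1 − e^(-1.56)) = 0.75 × (1 − 0.210136) = 0.592398.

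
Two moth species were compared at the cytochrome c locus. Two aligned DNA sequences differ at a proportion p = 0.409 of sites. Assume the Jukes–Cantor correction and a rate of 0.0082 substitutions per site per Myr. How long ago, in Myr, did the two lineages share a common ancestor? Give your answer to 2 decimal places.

d = −(3/4) ln(1 − 4p/3) = −0.75 ln(1 − 0.545333) = −0.75 ln(0.454667)
  = −0.75 × (-0.788190) = 0.591143 substitutions/site.
Under a molecular clock d = 2μt, so t = d/(2μ) = 0.591143 / (2 × 0.0082) = 36.05 Myr.

36.05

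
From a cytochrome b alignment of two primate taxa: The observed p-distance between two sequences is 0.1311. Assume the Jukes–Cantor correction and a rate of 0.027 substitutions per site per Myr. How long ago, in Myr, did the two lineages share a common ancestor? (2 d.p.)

2.67

d = −(3/4) ln(1 − 4p/3) = −0.75 ln(1 − 0.1748) = −0.75 ln(0.8252)
  = −0.75 × (-0.192129) = 0.144097 substitutions/site.
Under a molecular clock d = 2μt, so t = d/(2μ) = 0.144097 / (2 × 0.027) = 2.67 Myr.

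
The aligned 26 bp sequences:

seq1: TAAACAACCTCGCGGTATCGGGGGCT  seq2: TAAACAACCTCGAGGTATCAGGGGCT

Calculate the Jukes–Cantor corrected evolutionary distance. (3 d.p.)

0.081

The sequences differ at 2 of 26 sites (13, 20), so p = 2/26 ≈ 0.076923.
d = −(3/4) ln(1 − 4p/3) = −0.75 ln(1 − 0.102564) = −0.75 ln(0.897436)
  = −0.75 × (-0.108213) = 0.081160 substitutions/site.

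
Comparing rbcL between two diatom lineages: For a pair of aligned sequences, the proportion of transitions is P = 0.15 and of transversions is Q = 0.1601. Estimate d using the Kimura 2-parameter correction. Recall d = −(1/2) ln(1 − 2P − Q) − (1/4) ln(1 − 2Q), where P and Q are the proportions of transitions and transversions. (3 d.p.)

0.405

Under the Kimura two-parameter model, d = −½ ln(1 − 2P − Q) − ¼ ln(1 − 2Q).
1 − 2P − Q = 0.5399, giving −½ ln(0.5399) = 0.308186.
1 − 2Q = 0.6798, giving −¼ ln(0.6798) = 0.096489.
d = 0.308186 + 0.096489 = 0.404675.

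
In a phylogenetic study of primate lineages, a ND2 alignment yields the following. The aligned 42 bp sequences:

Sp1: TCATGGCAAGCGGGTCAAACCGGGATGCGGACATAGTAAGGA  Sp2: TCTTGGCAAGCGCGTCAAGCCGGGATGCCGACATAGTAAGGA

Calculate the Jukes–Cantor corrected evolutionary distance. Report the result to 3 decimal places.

0.102

The sequences differ at 4 of 42 sites (3, 13, 19, 29), so p = 4/42 ≈ 0.095238.
d = −(3/4) ln(1 − 4p/3) = −0.75 ln(1 − 0.126984) = −0.75 ln(0.873016)
  = −0.75 × (-0.135801) = 0.101851 substitutions/site.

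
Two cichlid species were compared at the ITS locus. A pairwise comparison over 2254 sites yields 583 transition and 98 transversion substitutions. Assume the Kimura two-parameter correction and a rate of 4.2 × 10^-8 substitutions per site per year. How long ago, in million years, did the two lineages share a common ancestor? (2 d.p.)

P = 583/2254 ≈ 0.258651 and Q = 98/2254 ≈ 0.043478.
Under the Kimura two-parameter model, d = −½ ln(1 − 2P − Q) − ¼ ln(1 − 2Q).
1 − 2P − Q = 0.43922, giving −½ ln(0.43922) = 0.411377.
1 − 2Q = 0.913044, giving −¼ ln(0.913044) = 0.022743.
d = 0.411377 + 0.022743 = 0.434120.
Under a molecular clock d = 2μt, so t = d/(2μ) = 0.434120 / (2 × 4.2 × 10^-8) = 5.17 million years.

5.17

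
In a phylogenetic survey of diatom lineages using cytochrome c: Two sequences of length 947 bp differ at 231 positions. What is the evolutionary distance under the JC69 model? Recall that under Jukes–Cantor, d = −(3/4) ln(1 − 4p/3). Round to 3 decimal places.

p = 231/947 ≈ 0.243928.
d = −(3/4) ln(1 − 4p/3) = −0.75 ln(1 − 0.325237) = −0.75 ln(0.674763)
  = −0.75 × (-0.393394) = 0.295046 substitutions/site.

0.295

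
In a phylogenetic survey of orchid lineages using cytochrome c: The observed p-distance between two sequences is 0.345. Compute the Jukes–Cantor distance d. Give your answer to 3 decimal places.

d = −(3/4) ln(1 − 4p/3) = −0.75 ln(1 − 0.46) = −0.75 ln(0.54)
  = −0.75 × (-0.616186) = 0.462140 substitutions/site.

0.462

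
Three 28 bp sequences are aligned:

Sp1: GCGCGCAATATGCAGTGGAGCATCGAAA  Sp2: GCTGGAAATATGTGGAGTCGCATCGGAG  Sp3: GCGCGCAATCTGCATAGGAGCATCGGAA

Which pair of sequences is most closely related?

Sp1–Sp2: 10/28 differ, p = 0.357, d = 0.485.
Sp1–Sp3: 4/28 differ, p = 0.143, d = 0.158.
Sp2–Sp3: 10/28 differ, p = 0.357, d = 0.485.
The smallest distance is between Sp1 and Sp3.

Sp1 and Sp3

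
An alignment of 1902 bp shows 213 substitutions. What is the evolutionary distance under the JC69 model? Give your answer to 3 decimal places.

p = 213/1902 ≈ 0.111987.
d = −(3/4) ln(1 − 4p/3) = −0.75 ln(1 − 0.149316) = −0.75 ln(0.850684)
  = −0.75 × (-0.161715) = 0.121286 substitutions/site.

0.121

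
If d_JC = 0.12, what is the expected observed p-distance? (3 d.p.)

0.111

p = (3/4)(1 − e^(−4d/3)) = 0.75 × (1 − e^(-0.16)) = 0.75 × (1 − 0.852144) = 0.110892.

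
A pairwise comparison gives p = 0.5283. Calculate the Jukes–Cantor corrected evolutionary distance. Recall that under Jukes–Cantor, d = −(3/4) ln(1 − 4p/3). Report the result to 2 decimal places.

d = −(3/4) ln(1 − 4p/3) = −0.75 ln(1 − 0.7044) = −0.75 ln(0.2956)
  = −0.75 × (-1.218748) = 0.914061 substitutions/site.

0.91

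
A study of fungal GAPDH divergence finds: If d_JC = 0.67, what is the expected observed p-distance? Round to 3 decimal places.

0.443

p = (3/4)(1 − e^(−4d/3)) = 0.75 × (1 − e^(-0.893333)) = 0.75 × (1 − 0.409289) = 0.443033.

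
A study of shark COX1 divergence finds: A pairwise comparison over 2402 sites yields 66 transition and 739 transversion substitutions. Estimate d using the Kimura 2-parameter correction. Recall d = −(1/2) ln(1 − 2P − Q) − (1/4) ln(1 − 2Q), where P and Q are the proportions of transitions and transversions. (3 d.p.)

0.464

P = 66/2402 ≈ 0.027477 and Q = 739/2402 ≈ 0.30766.
Under the Kimura two-parameter model, d = −½ ln(1 − 2P − Q) − ¼ ln(1 − 2Q).
1 − 2P − Q = 0.637386, giving −½ ln(0.637386) = 0.225190.
1 − 2Q = 0.38468, giving −¼ ln(0.38468) = 0.238836.
d = 0.225190 + 0.238836 = 0.464026.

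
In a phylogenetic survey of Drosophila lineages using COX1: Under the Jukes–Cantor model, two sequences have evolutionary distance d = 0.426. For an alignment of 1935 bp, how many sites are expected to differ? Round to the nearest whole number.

629

Invert JC69: p = (3/4)(1 − e^(−4d/3)) = 0.75 × (1 − e^(-0.568)) = 0.75 × (1 − 0.566658) = 0.325007.
Expected differing sites = pL ≈ 0.325007 × 1935 = 628.888545 ≈ 629.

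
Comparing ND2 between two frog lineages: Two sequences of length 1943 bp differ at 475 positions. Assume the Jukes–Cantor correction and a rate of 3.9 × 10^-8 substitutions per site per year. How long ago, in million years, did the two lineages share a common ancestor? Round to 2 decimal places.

3.79

p = 475/1943 ≈ 0.244467.
d = −(3/4) ln(1 − 4p/3) = −0.75 ln(1 − 0.325956) = −0.75 ln(0.674044)
  = −0.75 × (-0.394460) = 0.295845 substitutions/site.
Under a molecular clock d = 2μt, so t = d/(2μ) = 0.295845 / (2 × 3.9 × 10^-8) = 3.79 million years.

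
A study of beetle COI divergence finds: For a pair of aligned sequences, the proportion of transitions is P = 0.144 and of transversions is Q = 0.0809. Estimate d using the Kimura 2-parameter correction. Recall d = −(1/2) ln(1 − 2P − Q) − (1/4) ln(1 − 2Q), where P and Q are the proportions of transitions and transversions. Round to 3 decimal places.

0.274

Under the Kimura two-parameter model, d = −½ ln(1 − 2P − Q) − ¼ ln(1 − 2Q).
1 − 2P − Q = 0.6311, giving −½ ln(0.6311) = 0.230145.
1 − 2Q = 0.8382, giving −¼ ln(0.8382) = 0.044125.
d = 0.230145 + 0.044125 = 0.274270.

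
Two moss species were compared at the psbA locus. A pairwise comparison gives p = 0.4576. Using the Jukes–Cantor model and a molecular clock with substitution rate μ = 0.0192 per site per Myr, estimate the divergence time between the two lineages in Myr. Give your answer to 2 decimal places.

d = −(3/4) ln(1 − 4p/3) = −0.75 ln(1 − 0.610133) = −0.75 ln(0.389867)
  = −0.75 × (-0.941950) = 0.706463 substitutions/site.
Under a molecular clock d = 2μt, so t = d/(2μ) = 0.706463 / (2 × 0.0192) = 18.40 Myr.

18.40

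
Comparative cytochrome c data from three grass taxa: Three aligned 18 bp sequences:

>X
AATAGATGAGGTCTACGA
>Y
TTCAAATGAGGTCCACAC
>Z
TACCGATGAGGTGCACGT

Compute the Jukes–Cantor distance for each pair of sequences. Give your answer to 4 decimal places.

X–Y: 7/18 sites differ → p ≈ 0.388889, d = −0.75 ln(1 − 0.518519) = 0.548166 ≈ 0.5482.
X–Z: 6/18 sites differ → p ≈ 0.333333, d = −0.75 ln(1 − 0.444444) = 0.440839 ≈ 0.4408.
Y–Z: 6/18 sites differ → p ≈ 0.333333, d = −0.75 ln(1 − 0.444444) = 0.440839 ≈ 0.4408.

d(X,Y) = 0.5482, d(X,Z) = 0.4408, d(Y,Z) = 0.4408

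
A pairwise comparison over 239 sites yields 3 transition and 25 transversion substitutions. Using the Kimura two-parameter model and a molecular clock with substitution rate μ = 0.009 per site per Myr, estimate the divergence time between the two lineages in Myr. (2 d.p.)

P = 3/239 ≈ 0.012552 and Q = 25/239 ≈ 0.104603.
Under the Kimura two-parameter model, d = −½ ln(1 − 2P − Q) − ¼ ln(1 − 2Q).
1 − 2P − Q = 0.870293, giving −½ ln(0.870293) = 0.069463.
1 − 2Q = 0.790794, giving −¼ ln(0.790794) = 0.058679.
d = 0.069463 + 0.058679 = 0.128142.
Under a molecular clock d = 2μt, so t = d/(2μ) = 0.128142 / (2 × 0.009) = 7.12 Myr.

7.12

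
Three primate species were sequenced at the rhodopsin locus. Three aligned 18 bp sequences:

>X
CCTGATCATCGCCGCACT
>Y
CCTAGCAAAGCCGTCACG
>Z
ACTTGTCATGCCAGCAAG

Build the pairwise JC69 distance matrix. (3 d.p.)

d(X,Y) = 1.012, d(X,Z) = 0.673, d(Y,Z) = 0.673

X–Y: 10/18 sites differ → p ≈ 0.555556, d = −0.75 ln(1 − 0.740741) = 1.012446 ≈ 1.012.
X–Z: 8/18 sites differ → p ≈ 0.444444, d = −0.75 ln(1 − 0.592592) = 0.673455 ≈ 0.673.
Y–Z: 8/18 sites differ → p ≈ 0.444444, d = −0.75 ln(1 − 0.592592) = 0.673455 ≈ 0.673.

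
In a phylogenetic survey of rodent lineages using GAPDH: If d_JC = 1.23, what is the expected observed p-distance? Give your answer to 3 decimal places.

p = (3/4)(1 − e^(−4d/3)) = 0.75 × (1 − e^(-1.64)) = 0.75 × (1 − 0.193980) = 0.604515.

0.605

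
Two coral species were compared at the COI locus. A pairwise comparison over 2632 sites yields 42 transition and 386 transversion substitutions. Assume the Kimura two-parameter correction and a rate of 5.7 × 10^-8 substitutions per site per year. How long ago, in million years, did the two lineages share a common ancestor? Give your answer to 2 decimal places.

P = 42/2632 ≈ 0.015957 and Q = 386/2632 ≈ 0.146657.
Under the Kimura two-parameter model, d = −½ ln(1 − 2P − Q) − ¼ ln(1 − 2Q).
1 − 2P − Q = 0.821429, giving −½ ln(0.821429) = 0.098355.
1 − 2Q = 0.706686, giving −¼ ln(0.706686) = 0.086792.
d = 0.098355 + 0.086792 = 0.185147.
Under a molecular clock d = 2μt, so t = d/(2μ) = 0.185147 / (2 × 5.7 × 10^-8) = 1.62 million years.

1.62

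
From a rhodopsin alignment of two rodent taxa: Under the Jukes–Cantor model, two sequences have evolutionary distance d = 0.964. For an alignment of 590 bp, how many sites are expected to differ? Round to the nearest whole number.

Invert JC69: p = (3/4)(1 − e^(−4d/3)) = 0.75 × (1 − e^(-1.285333)) = 0.75 × (1 − 0.276558) = 0.542582.
Expected differing sites = pL ≈ 0.542582 × 590 = 320.12338 ≈ 320.

320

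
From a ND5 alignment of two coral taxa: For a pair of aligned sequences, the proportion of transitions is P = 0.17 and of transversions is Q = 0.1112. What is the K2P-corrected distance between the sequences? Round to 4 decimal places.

Under the Kimura two-parameter model, d = −½ ln(1 − 2P − Q) − ¼ ln(1 − 2Q).
1 − 2P − Q = 0.5488, giving −½ ln(0.5488) = 0.300011.
1 − 2Q = 0.7776, giving −¼ ln(0.7776) = 0.062886.
d = 0.300011 + 0.062886 = 0.362897.

0.3629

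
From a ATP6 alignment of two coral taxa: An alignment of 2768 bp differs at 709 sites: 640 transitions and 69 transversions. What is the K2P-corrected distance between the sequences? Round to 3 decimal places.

0.347

P = 640/2768 ≈ 0.231214 and Q = 69/2768 ≈ 0.024928.
Under the Kimura two-parameter model, d = −½ ln(1 − 2P − Q) − ¼ ln(1 − 2Q).
1 − 2P − Q = 0.512644, giving −½ ln(0.512644) = 0.334087.
1 − 2Q = 0.950144, giving −¼ ln(0.950144) = 0.012785.
d = 0.334087 + 0.012785 = 0.346872.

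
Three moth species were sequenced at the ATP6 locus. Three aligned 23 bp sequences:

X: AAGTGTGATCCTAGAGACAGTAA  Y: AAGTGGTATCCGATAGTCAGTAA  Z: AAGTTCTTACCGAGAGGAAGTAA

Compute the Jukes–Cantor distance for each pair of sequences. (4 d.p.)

X–Y: 5/23 sites differ → p ≈ 0.217391, d = −0.75 ln(1 − 0.289855) = 0.256715 ≈ 0.2567.
X–Z: 8/23 sites differ → p ≈ 0.347826, d = −0.75 ln(1 − 0.463768) = 0.467391 ≈ 0.4674.
Y–Z: 7/23 sites differ → p ≈ 0.304348, d = −0.75 ln(1 − 0.405797) = 0.390401 ≈ 0.3904.

d(X,Y) = 0.2567, d(X,Z) = 0.4674, d(Y,Z) = 0.3904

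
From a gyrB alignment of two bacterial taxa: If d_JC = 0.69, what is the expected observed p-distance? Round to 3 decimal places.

0.451

p = (3/4)(1 − e^(−4d/3)) = 0.75 × (1 − e^(-0.92)) = 0.75 × (1 − 0.398519) = 0.451111.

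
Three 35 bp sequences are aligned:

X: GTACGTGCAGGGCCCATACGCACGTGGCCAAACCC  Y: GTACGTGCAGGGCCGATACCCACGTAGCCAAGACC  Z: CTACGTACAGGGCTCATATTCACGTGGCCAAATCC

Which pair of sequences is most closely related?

X–Y: 5/35 differ, p = 0.143, d = 0.158.
X–Z: 6/35 differ, p = 0.171, d = 0.195.
Y–Z: 9/35 differ, p = 0.257, d = 0.315.
The smallest distance is between X and Y.

X and Y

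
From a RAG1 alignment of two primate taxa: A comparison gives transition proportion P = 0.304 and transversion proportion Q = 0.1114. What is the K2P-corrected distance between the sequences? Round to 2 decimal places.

Under the Kimura two-parameter model, d = −½ ln(1 − 2P − Q) − ¼ ln(1 − 2Q).
1 − 2P − Q = 0.2806, giving −½ ln(0.2806) = 0.635413.
1 − 2Q = 0.7772, giving −¼ ln(0.7772) = 0.063014.
d = 0.635413 + 0.063014 = 0.698427.

0.70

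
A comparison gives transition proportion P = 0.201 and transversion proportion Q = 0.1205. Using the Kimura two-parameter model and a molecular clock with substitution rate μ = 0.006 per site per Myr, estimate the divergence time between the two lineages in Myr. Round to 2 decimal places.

Under the Kimura two-parameter model, d = −½ ln(1 − 2P − Q) − ¼ ln(1 − 2Q).
1 − 2P − Q = 0.4775, giving −½ ln(0.4775) = 0.369596.
1 − 2Q = 0.759, giving −¼ ln(0.759) = 0.068938.
d = 0.369596 + 0.068938 = 0.438534.
Under a molecular clock d = 2μt, so t = d/(2μ) = 0.438534 / (2 × 0.006) = 36.54 Myr.

36.54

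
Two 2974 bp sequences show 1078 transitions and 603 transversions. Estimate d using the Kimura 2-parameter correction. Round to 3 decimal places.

P = 1078/2974 ≈ 0.362475 and Q = 603/2974 ≈ 0.202757.
Under the Kimura two-parameter model, d = −½ ln(1 − 2P − Q) − ¼ ln(1 − 2Q).
1 − 2P − Q = 0.072293, giving −½ ln(0.072293) = 1.313514.
1 − 2Q = 0.594486, giving −¼ ln(0.594486) = 0.130015.
d = 1.313514 + 0.130015 = 1.443529.

1.444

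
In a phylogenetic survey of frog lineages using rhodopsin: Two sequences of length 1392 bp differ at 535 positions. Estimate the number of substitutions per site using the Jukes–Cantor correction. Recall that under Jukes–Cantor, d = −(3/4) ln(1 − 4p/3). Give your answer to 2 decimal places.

0.54

p = 535/1392 ≈ 0.384339.
d = −(3/4) ln(1 − 4p/3) = −0.75 ln(1 − 0.512452) = −0.75 ln(0.487548)
  = −0.75 × (-0.718367) = 0.538775 substitutions/site.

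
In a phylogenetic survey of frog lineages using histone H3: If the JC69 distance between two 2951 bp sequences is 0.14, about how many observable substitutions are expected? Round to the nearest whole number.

Invert JC69: p = (3/4)(1 − e^(−4d/3)) = 0.75 × (1 − e^(-0.186667)) = 0.75 × (1 − 0.829720) = 0.127710.
Expected differing sites = pL ≈ 0.127710 × 2951 = 376.87221 ≈ 377.

377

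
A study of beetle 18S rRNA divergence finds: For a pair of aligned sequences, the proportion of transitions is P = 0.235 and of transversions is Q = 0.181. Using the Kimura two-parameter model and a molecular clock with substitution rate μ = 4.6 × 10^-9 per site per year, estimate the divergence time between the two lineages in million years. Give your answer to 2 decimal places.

69.42

Under the Kimura two-parameter model, d = −½ ln(1 − 2P − Q) − ¼ ln(1 − 2Q).
1 − 2P − Q = 0.349, giving −½ ln(0.349) = 0.526342.
1 − 2Q = 0.638, giving −¼ ln(0.638) = 0.112354.
d = 0.526342 + 0.112354 = 0.638696.
Under a molecular clock d = 2μt, so t = d/(2μ) = 0.638696 / (2 × 4.6 × 10^-9) = 69.42 million years.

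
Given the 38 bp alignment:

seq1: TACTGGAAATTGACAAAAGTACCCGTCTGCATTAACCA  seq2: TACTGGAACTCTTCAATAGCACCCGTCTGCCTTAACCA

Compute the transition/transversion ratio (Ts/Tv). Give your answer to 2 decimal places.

Transitions are A↔G and C↔T; transversions are all other mismatches.
Transitions: 2. Transversions: 5.
R = 2/5 = 0.40.

0.40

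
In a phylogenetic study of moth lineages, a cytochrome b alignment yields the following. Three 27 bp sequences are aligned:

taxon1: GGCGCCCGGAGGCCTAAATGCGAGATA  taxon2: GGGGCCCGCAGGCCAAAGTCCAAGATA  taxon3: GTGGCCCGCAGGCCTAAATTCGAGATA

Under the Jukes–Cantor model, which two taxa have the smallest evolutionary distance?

taxon1 and taxon3

taxon1–taxon2: 6/27 differ, p = 0.222, d = 0.264.
taxon1–taxon3: 4/27 differ, p = 0.148, d = 0.165.
taxon2–taxon3: 5/27 differ, p = 0.185, d = 0.213.
The smallest distance is between taxon1 and taxon3.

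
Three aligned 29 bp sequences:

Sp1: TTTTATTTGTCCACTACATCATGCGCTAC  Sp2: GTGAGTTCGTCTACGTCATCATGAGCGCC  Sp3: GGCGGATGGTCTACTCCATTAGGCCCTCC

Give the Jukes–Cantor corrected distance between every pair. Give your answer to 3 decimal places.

d(Sp1,Sp2) = 0.529, d(Sp1,Sp3) = 0.683, d(Sp2,Sp3) = 0.602

Sp1–Sp2: 11/29 sites differ → p ≈ 0.37931, d = −0.75 ln(1 − 0.505747) = 0.528531 ≈ 0.529.
Sp1–Sp3: 13/29 sites differ → p ≈ 0.448276, d = −0.75 ln(1 − 0.597701) = 0.682920 ≈ 0.683.
Sp2–Sp3: 12/29 sites differ → p ≈ 0.413793, d = −0.75 ln(1 − 0.551724) = 0.601760 ≈ 0.602.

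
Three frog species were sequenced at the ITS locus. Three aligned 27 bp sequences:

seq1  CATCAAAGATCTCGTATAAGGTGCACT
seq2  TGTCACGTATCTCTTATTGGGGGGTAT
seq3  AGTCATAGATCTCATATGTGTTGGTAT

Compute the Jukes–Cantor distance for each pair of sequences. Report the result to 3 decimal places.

d(seq1,seq2) = 0.673, d(seq1,seq3) = 0.511, d(seq2,seq3) = 0.441

seq1–seq2: 12/27 sites differ → p ≈ 0.444444, d = −0.75 ln(1 − 0.592592) = 0.673455 ≈ 0.673.
seq1–seq3: 10/27 sites differ → p ≈ 0.37037, d = −0.75 ln(1 − 0.493827) = 0.510658 ≈ 0.511.
seq2–seq3: 9/27 sites differ → p ≈ 0.333333, d = −0.75 ln(1 − 0.444444) = 0.440839 ≈ 0.441.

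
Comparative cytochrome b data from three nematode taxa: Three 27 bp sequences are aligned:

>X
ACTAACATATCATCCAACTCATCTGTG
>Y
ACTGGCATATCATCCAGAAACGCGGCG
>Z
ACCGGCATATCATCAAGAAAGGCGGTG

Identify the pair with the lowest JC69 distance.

X–Y: 10/27 differ, p = 0.370, d = 0.511.
X–Z: 11/27 differ, p = 0.407, d = 0.588.
Y–Z: 4/27 differ, p = 0.148, d = 0.165.
The smallest distance is between Y and Z.

Y and Z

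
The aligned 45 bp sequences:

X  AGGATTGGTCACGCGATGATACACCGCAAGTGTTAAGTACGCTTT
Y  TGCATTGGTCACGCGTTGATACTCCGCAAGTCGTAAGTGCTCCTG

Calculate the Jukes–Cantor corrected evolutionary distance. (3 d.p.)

0.264

The sequences differ at 10 of 45 sites (1, 3, 16, 23, 32, 33, 39, 41, 43, 45), so p = 10/45 ≈ 0.222222.
d = −(3/4) ln(1 − 4p/3) = −0.75 ln(1 − 0.296296) = −0.75 ln(0.703704)
  = −0.75 × (-0.351397) = 0.263548 substitutions/site.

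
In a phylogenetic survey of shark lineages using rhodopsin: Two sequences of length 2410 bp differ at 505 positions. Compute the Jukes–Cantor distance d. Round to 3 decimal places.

0.246

p = 505/2410 ≈ 0.209544.
d = −(3/4) ln(1 − 4p/3) = −0.75 ln(1 − 0.279392) = −0.75 ln(0.720608)
  = −0.75 × (-0.327660) = 0.245745 substitutions/site.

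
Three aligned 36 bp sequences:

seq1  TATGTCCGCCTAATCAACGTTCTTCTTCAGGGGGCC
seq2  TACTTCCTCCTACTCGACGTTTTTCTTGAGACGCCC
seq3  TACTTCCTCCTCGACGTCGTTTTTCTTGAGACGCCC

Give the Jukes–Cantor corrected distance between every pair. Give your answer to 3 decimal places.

seq1–seq2: 10/36 sites differ → p ≈ 0.277778, d = −0.75 ln(1 − 0.370371) = 0.346968 ≈ 0.347.
seq1–seq3: 13/36 sites differ → p ≈ 0.361111, d = −0.75 ln(1 − 0.481481) = 0.492584 ≈ 0.493.
seq2–seq3: 4/36 sites differ → p ≈ 0.111111, d = −0.75 ln(1 − 0.148148) = 0.120257 ≈ 0.120.

d(seq1,seq2) = 0.347, d(seq1,seq3) = 0.493, d(seq2,seq3) = 0.120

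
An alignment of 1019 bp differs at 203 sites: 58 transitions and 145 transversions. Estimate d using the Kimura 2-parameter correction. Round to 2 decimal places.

P = 58/1019 ≈ 0.056919 and Q = 145/1019 ≈ 0.142296.
Under the Kimura two-parameter model, d = −½ ln(1 − 2P − Q) − ¼ ln(1 − 2Q).
1 − 2P − Q = 0.743866, giving −½ ln(0.743866) = 0.147947.
1 − 2Q = 0.715408, giving −¼ ln(0.715408) = 0.083726.
d = 0.147947 + 0.083726 = 0.231673.

0.23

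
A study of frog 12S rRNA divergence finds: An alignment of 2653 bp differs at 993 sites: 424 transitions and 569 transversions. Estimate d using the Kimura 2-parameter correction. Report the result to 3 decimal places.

0.522

P = 424/2653 ≈ 0.159819 and Q = 569/2653 ≈ 0.214474.
Under the Kimura two-parameter model, d = −½ ln(1 − 2P − Q) − ¼ ln(1 − 2Q).
1 − 2P − Q = 0.465888, giving −½ ln(0.465888) = 0.381905.
1 − 2Q = 0.571052, giving −¼ ln(0.571052) = 0.140069.
d = 0.381905 + 0.140069 = 0.521974.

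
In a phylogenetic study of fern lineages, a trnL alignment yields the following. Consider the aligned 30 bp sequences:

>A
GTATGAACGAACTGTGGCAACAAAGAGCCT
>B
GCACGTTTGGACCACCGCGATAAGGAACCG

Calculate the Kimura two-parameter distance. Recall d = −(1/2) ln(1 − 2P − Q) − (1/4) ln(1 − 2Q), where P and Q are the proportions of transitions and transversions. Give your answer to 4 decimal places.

Of 30 sites, 11 differences are transitions and 4 are transversions, so P = 11/30 ≈ 0.366667 and Q = 4/30 ≈ 0.133333.
Under the Kimura two-parameter model, d = −½ ln(1 − 2P − Q) − ¼ ln(1 − 2Q).
1 − 2P − Q = 0.133333, giving −½ ln(0.133333) = 1.007453.
1 − 2Q = 0.733334, giving −¼ ln(0.733334) = 0.077539.
d = 1.007453 + 0.077539 = 1.084992.

1.0850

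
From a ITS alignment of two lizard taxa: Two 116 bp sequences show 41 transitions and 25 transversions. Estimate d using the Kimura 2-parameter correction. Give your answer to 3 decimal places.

1.419

P = 41/116 ≈ 0.353448 and Q = 25/116 ≈ 0.215517.
Under the Kimura two-parameter model, d = −½ ln(1 − 2P − Q) − ¼ ln(1 − 2Q).
1 − 2P − Q = 0.077587, giving −½ ln(0.077587) = 1.278178.
1 − 2Q = 0.568966, giving −¼ ln(0.568966) = 0.140984.
d = 1.278178 + 0.140984 = 1.419162.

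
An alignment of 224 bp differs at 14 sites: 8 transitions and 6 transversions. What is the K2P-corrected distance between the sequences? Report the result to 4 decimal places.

0.0655

P = 8/224 ≈ 0.035714 and Q = 6/224 ≈ 0.026786.
Under the Kimura two-parameter model, d = −½ ln(1 − 2P − Q) − ¼ ln(1 − 2Q).
1 − 2P − Q = 0.901786, giving −½ ln(0.901786) = 0.051689.
1 − 2Q = 0.946428, giving −¼ ln(0.946428) = 0.013765.
d = 0.051689 + 0.013765 = 0.065454.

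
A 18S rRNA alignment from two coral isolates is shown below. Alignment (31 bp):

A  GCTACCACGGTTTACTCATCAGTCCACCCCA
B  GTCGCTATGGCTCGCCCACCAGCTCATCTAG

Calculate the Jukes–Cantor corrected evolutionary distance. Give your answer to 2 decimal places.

0.87

The sequences differ at 16 of 31 sites, so p = 16/31 ≈ 0.516129.
d = −(3/4) ln(1 − 4p/3) = −0.75 ln(1 − 0.688172) = −0.75 ln(0.311828)
  = −0.75 × (-1.165304) = 0.873978 substitutions/site.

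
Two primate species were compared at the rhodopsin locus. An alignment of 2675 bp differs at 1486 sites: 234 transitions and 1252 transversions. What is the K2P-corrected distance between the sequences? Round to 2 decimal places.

P = 234/2675 ≈ 0.087477 and Q = 1252/2675 ≈ 0.468037.
Under the Kimura two-parameter model, d = −½ ln(1 − 2P − Q) − ¼ ln(1 − 2Q).
1 − 2P − Q = 0.357009, giving −½ ln(0.357009) = 0.514997.
1 − 2Q = 0.063926, giving −¼ ln(0.063926) = 0.687507.
d = 0.514997 + 0.687507 = 1.202504.

1.20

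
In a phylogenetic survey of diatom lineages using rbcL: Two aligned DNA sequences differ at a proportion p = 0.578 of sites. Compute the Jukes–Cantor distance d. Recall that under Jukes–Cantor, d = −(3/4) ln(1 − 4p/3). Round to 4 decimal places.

d = −(3/4) ln(1 − 4p/3) = −0.75 ln(1 − 0.770667) = −0.75 ln(0.229333)
  = −0.75 × (-1.472580) = 1.104435 substitutions/site.

1.1044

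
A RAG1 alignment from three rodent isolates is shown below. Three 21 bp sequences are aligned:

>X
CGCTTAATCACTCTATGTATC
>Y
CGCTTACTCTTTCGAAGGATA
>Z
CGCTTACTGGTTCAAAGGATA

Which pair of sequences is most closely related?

Y and Z

X–Y: 7/21 differ, p = 0.333, d = 0.441.
X–Z: 8/21 differ, p = 0.381, d = 0.532.
Y–Z: 3/21 differ, p = 0.143, d = 0.158.
The smallest distance is between Y and Z.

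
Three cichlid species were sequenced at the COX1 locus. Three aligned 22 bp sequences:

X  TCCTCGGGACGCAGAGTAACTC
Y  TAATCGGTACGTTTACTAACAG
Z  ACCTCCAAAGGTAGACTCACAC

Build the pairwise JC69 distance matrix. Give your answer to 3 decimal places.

X–Y: 9/22 sites differ → p ≈ 0.409091, d = −0.75 ln(1 − 0.545455) = 0.591344 ≈ 0.591.
X–Z: 9/22 sites differ → p ≈ 0.409091, d = −0.75 ln(1 − 0.545455) = 0.591344 ≈ 0.591.
Y–Z: 11/22 sites differ → p = 0.5, d = −0.75 ln(1 − 0.666667) = 0.823960 ≈ 0.824.

d(X,Y) = 0.591, d(X,Z) = 0.591, d(Y,Z) = 0.824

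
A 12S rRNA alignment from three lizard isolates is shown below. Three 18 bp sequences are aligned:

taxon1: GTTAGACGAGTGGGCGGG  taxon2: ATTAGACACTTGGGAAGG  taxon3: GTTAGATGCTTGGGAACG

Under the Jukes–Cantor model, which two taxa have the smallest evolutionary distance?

taxon1–taxon2: 6/18 differ, p = 0.333, d = 0.441.
taxon1–taxon3: 6/18 differ, p = 0.333, d = 0.441.
taxon2–taxon3: 4/18 differ, p = 0.222, d = 0.264.
The smallest distance is between taxon2 and taxon3.

taxon2 and taxon3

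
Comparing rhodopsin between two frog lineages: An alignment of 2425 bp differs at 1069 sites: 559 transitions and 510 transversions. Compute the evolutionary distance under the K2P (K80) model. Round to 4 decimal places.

0.6928

P = 559/2425 ≈ 0.230515 and Q = 510/2425 ≈ 0.210309.
Under the Kimura two-parameter model, d = −½ ln(1 − 2P − Q) − ¼ ln(1 − 2Q).
1 − 2P − Q = 0.328661, giving −½ ln(0.328661) = 0.556364.
1 − 2Q = 0.579382, giving −¼ ln(0.579382) = 0.136448.
d = 0.556364 + 0.136448 = 0.692812.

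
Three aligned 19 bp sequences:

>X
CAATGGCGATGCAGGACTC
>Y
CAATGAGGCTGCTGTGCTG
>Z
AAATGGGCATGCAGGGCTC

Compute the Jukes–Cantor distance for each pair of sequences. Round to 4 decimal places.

X–Y: 7/19 sites differ → p ≈ 0.368421, d = −0.75 ln(1 − 0.491228) = 0.506816 ≈ 0.5068.
X–Z: 4/19 sites differ → p ≈ 0.210526, d = −0.75 ln(1 − 0.280701) = 0.247109 ≈ 0.2471.
Y–Z: 7/19 sites differ → p ≈ 0.368421, d = −0.75 ln(1 − 0.491228) = 0.506816 ≈ 0.5068.

d(X,Y) = 0.5068, d(X,Z) = 0.2471, d(Y,Z) = 0.5068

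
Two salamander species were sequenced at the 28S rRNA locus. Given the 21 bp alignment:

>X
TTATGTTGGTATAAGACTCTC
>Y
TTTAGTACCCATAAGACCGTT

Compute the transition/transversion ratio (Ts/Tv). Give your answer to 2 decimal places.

Transitions are A↔G and C↔T; transversions are all other mismatches.
Transitions: 3. Transversions: 6.
R = 3/6 = 0.50.

0.50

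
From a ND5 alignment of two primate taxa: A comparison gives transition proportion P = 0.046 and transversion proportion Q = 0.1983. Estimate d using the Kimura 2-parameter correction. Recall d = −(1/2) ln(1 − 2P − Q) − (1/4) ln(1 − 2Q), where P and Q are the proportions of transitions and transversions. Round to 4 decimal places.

Under the Kimura two-parameter model, d = −½ ln(1 − 2P − Q) − ¼ ln(1 − 2Q).
1 − 2P − Q = 0.7097, giving −½ ln(0.7097) = 0.171456.
1 − 2Q = 0.6034, giving −¼ ln(0.6034) = 0.126294.
d = 0.171456 + 0.126294 = 0.297750.

0.2978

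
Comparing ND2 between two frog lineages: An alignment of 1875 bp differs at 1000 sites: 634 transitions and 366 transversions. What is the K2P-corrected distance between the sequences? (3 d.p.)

1.150

P = 634/1875 ≈ 0.338133 and Q = 366/1875 = 0.1952.
Under the Kimura two-parameter model, d = −½ ln(1 − 2P − Q) − ¼ ln(1 − 2Q).
1 − 2P − Q = 0.128534, giving −½ ln(0.128534) = 1.025781.
1 − 2Q = 0.6096, giving −¼ ln(0.6096) = 0.123738.
d = 1.025781 + 0.123738 = 1.149519.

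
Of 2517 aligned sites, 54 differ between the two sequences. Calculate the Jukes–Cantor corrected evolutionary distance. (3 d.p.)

p = 54/2517 ≈ 0.021454.
d = −(3/4) ln(1 − 4p/3) = −0.75 ln(1 − 0.028605) = −0.75 ln(0.971395)
  = −0.75 × (-0.029022) = 0.021767 substitutions/site.

0.022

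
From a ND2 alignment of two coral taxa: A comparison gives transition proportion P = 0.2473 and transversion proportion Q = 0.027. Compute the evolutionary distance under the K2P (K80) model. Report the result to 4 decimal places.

Under the Kimura two-parameter model, d = −½ ln(1 − 2P − Q) − ¼ ln(1 − 2Q).
1 − 2P − Q = 0.4784, giving −½ ln(0.4784) = 0.368654.
1 − 2Q = 0.946, giving −¼ ln(0.946) = 0.013878.
d = 0.368654 + 0.013878 = 0.382532.

0.3825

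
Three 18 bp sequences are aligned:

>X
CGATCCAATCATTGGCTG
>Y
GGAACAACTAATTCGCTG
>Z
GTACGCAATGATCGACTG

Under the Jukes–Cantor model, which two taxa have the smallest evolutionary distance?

X and Y

X–Y: 6/18 differ, p = 0.333, d = 0.441.
X–Z: 7/18 differ, p = 0.389, d = 0.548.
Y–Z: 9/18 differ, p = 0.500, d = 0.824.
The smallest distance is between X and Y.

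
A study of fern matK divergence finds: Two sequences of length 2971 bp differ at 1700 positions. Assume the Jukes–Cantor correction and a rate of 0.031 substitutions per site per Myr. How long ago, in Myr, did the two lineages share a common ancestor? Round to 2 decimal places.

p = 1700/2971 ≈ 0.572198.
d = −(3/4) ln(1 − 4p/3) = −0.75 ln(1 − 0.762931) = −0.75 ln(0.237069)
  = −0.75 × (-1.439404) = 1.079553 substitutions/site.
Under a molecular clock d = 2μt, so t = d/(2μ) = 1.079553 / (2 × 0.031) = 17.41 Myr.

17.41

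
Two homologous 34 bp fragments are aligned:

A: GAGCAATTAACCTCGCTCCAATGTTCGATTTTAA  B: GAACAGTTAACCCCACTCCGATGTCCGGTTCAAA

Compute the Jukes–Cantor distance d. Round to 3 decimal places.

The sequences differ at 9 of 34 sites (3, 6, 13, 15, 20, 25, 28, 31, 32), so p = 9/34 ≈ 0.264706.
d = −(3/4) ln(1 − 4p/3) = −0.75 ln(1 − 0.352941) = −0.75 ln(0.647059)
  = −0.75 × (-0.435318) = 0.326489 substitutions/site.

0.326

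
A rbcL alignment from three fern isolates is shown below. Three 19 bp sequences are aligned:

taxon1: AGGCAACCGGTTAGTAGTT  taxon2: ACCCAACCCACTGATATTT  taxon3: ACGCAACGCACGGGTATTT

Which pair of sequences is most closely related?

taxon2 and taxon3

taxon1–taxon2: 8/19 differ, p = 0.421, d = 0.618.
taxon1–taxon3: 8/19 differ, p = 0.421, d = 0.618.
taxon2–taxon3: 4/19 differ, p = 0.211, d = 0.247.
The smallest distance is between taxon2 and taxon3.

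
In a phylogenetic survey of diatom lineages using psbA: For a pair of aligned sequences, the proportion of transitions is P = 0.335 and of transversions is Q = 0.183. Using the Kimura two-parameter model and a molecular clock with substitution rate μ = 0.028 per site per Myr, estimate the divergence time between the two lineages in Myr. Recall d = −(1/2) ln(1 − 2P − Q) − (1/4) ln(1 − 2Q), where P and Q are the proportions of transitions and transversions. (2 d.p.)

Under the Kimura two-parameter model, d = −½ ln(1 − 2P − Q) − ¼ ln(1 − 2Q).
1 − 2P − Q = 0.147, giving −½ ln(0.147) = 0.958661.
1 − 2Q = 0.634, giving −¼ ln(0.634) = 0.113927.
d = 0.958661 + 0.113927 = 1.072588.
Under a molecular clock d = 2μt, so t = d/(2μ) = 1.072588 / (2 × 0.028) = 19.15 Myr.

19.15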